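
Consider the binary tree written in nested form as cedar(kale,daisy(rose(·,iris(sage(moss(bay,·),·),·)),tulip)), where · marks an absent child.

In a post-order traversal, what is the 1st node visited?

kale

Post-order visits the left subtree, then the right subtree, then the node.
At cedar: go left to kale.
  kale is a leaf — visit kale.
At cedar: go right to daisy.
  At daisy: go left to rose.
    At rose: no left child.
    At rose: go right to iris.
      At iris: go left to sage.
        At sage: go left to moss.
          At moss: go left to bay.
            bay is a leaf — visit bay.
          At moss: no right child.
          Visit moss.
        At sage: no right child.
        Visit sage.
      At iris: no right child.
      Visit iris.
    Visit rose.
  At daisy: go right to tulip.
    tulip is a leaf — visit tulip.
  Visit daisy.
Visit cedar.
Full post-order sequence: kale, bay, moss, sage, iris, rose, tulip, daisy, cedar.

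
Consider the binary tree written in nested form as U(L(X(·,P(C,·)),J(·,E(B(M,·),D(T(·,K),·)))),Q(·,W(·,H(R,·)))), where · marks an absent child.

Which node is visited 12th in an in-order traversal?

In-order visits the left subtree, then the node, then the right subtree.
At U: go left to L.
  At L: go left to X.
    At X: no left child.
    Visit X.
    At X: go right to P.
      At P: go left to C.
        C is a leaf — visit C.
      Visit P.
      At P: no right child.
  Visit L.
  At L: go right to J.
    At J: no left child.
    Visit J.
    At J: go right to E.
      At E: go left to B.
        At B: go left to M.
          M is a leaf — visit M.
        Visit B.
        At B: no right child.
      Visit E.
      At E: go right to D.
        At D: go left to T.
          At T: no left child.
          Visit T.
          At T: go right to K.
            K is a leaf — visit K.
        Visit D.
        At D: no right child.
Visit U.
At U: go right to Q.
  At Q: no left child.
  Visit Q.
  At Q: go right to W.
    At W: no left child.
    Visit W.
    At W: go right to H.
      At H: go left to R.
        R is a leaf — visit R.
      Visit H.
      At H: no right child.
Full in-order sequence: X, C, P, L, J, M, B, E, T, K, D, U, Q, W, R, H.

U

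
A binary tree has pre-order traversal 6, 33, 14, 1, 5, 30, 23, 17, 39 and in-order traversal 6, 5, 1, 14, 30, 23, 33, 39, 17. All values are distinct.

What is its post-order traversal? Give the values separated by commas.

5, 1, 23, 30, 14, 39, 17, 33, 6

The first element of pre-order is the root; it splits in-order into left and right subtrees.
Root 6: left subtree has 0 nodes { }, right has 8 {5, 1, 14, 30, 23, 33, 39, 17}.
  Root 33: left subtree has 5 nodes {5, 1, 14, 30, 23}, right has 2 {39, 17}.
    Root 14: left subtree has 2 nodes {5, 1}, right has 2 {30, 23}.
      Root 1: left subtree has 1 node {5}, right has 0 { }.
      Root 30: left subtree has 0 nodes { }, right has 1 {23}.
    Root 17: left subtree has 1 node {39}, right has 0 { }.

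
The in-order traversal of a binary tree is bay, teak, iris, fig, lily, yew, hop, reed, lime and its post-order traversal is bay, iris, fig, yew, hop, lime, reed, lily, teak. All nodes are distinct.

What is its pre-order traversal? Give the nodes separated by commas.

The last element of post-order is the root; it splits in-order into left and right subtrees.
Root teak: left subtree has 1 node {bay}, right has 7 {iris, fig, lily, yew, hop, reed, lime}.
  Root lily: left subtree has 2 nodes {iris, fig}, right has 4 {yew, hop, reed, lime}.
    Root fig: left subtree has 1 node {iris}, right has 0 { }.
    Root reed: left subtree has 2 nodes {yew, hop}, right has 1 {lime}.
      Root hop: left subtree has 1 node {yew}, right has 0 { }.

teak, bay, lily, fig, iris, reed, hop, yew, lime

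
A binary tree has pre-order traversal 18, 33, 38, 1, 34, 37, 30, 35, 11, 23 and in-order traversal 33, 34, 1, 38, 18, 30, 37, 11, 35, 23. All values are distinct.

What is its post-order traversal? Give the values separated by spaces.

34 1 38 33 30 11 23 35 37 18

The first element of pre-order is the root; it splits in-order into left and right subtrees.
Root 18: left subtree has 4 nodes {33, 34, 1, 38}, right has 5 {30, 37, 11, 35, 23}.
  Root 33: left subtree has 0 nodes { }, right has 3 {34, 1, 38}.
    Root 38: left subtree has 2 nodes {34, 1}, right has 0 { }.
      Root 1: left subtree has 1 node {34}, right has 0 { }.
  Root 37: left subtree has 1 node {30}, right has 3 {11, 35, 23}.
    Root 35: left subtree has 1 node {11}, right has 1 {23}.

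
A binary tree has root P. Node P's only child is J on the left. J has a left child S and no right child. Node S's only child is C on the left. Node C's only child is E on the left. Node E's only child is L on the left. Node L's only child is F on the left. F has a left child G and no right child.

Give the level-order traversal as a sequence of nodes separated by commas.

Level-order visits nodes level by level from the root, left to right within each level.
Level 0: P
Level 1: J
Level 2: S
Level 3: C
Level 4: E
Level 5: L
Level 6: F
Level 7: G

P, J, S, C, E, L, F, G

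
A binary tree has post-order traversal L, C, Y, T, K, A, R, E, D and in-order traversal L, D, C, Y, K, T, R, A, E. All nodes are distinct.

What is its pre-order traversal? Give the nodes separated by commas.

The last element of post-order is the root; it splits in-order into left and right subtrees.
Root D: left subtree has 1 node {L}, right has 7 {C, Y, K, T, R, A, E}.
  Root E: left subtree has 6 nodes {C, Y, K, T, R, A}, right has 0 { }.
    Root R: left subtree has 4 nodes {C, Y, K, T}, right has 1 {A}.
      Root K: left subtree has 2 nodes {C, Y}, right has 1 {T}.
        Root Y: left subtree has 1 node {C}, right has 0 { }.

D, L, E, R, K, Y, C, T, A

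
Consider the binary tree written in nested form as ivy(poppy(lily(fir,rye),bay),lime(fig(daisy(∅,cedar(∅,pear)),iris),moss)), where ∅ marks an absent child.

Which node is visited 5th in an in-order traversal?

bay

In-order visits the left subtree, then the node, then the right subtree.
At ivy: go left to poppy.
  At poppy: go left to lily.
    At lily: go left to fir.
      fir is a leaf — visit fir.
    Visit lily.
    At lily: go right to rye.
      rye is a leaf — visit rye.
  Visit poppy.
  At poppy: go right to bay.
    bay is a leaf — visit bay.
Visit ivy.
At ivy: go right to lime.
  At lime: go left to fig.
    At fig: go left to daisy.
      At daisy: no left child.
      Visit daisy.
      At daisy: go right to cedar.
        At cedar: no left child.
        Visit cedar.
        At cedar: go right to pear.
          pear is a leaf — visit pear.
    Visit fig.
    At fig: go right to iris.
      iris is a leaf — visit iris.
  Visit lime.
  At lime: go right to moss.
    moss is a leaf — visit moss.
Full in-order sequence: fir, lily, rye, poppy, bay, ivy, daisy, cedar, pear, fig, iris, lime, moss.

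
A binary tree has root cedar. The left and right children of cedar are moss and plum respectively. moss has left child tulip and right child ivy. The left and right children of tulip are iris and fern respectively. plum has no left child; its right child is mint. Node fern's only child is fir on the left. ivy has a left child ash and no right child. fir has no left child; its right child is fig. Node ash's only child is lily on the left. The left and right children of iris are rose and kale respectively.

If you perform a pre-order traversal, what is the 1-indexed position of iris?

4

Pre-order visits the node, then its left subtree, then its right subtree.
Visit cedar.
At cedar: go left to moss.
  Visit moss.
  At moss: go left to tulip.
    Visit tulip.
    At tulip: go left to iris.
      Visit iris.
      At iris: go left to rose.
        rose is a leaf — visit rose.
      At iris: go right to kale.
        kale is a leaf — visit kale.
    At tulip: go right to fern.
      Visit fern.
      At fern: go left to fir.
        Visit fir.
        At fir: no left child.
        At fir: go right to fig.
          fig is a leaf — visit fig.
      At fern: no right child.
  At moss: go right to ivy.
    Visit ivy.
    At ivy: go left to ash.
      Visit ash.
      At ash: go left to lily.
        lily is a leaf — visit lily.
      At ash: no right child.
    At ivy: no right child.
At cedar: go right to plum.
  Visit plum.
  At plum: no left child.
  At plum: go right to mint.
    mint is a leaf — visit mint.
Full pre-order sequence: cedar, moss, tulip, iris, rose, kale, fern, fir, fig, ivy, ash, lily, plum, mint.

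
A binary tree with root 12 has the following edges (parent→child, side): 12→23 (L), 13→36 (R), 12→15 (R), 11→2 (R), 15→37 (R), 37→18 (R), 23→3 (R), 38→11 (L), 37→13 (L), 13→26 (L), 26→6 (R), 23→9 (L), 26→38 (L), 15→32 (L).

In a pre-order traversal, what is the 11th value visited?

Pre-order visits the node, then its left subtree, then its right subtree.
Visit 12.
At 12: go left to 23.
  Visit 23.
  At 23: go left to 9.
    9 is a leaf — visit 9.
  At 23: go right to 3.
    3 is a leaf — visit 3.
At 12: go right to 15.
  Visit 15.
  At 15: go left to 32.
    32 is a leaf — visit 32.
  At 15: go right to 37.
    Visit 37.
    At 37: go left to 13.
      Visit 13.
      At 13: go left to 26.
        Visit 26.
        At 26: go left to 38.
          Visit 38.
          At 38: go left to 11.
            Visit 11.
            At 11: no left child.
            At 11: go right to 2.
              2 is a leaf — visit 2.
          At 38: no right child.
        At 26: go right to 6.
          6 is a leaf — visit 6.
      At 13: go right to 36.
        36 is a leaf — visit 36.
    At 37: go right to 18.
      18 is a leaf — visit 18.
Full pre-order sequence: 12, 23, 9, 3, 15, 32, 37, 13, 26, 38, 11, 2, 6, 36, 18.

11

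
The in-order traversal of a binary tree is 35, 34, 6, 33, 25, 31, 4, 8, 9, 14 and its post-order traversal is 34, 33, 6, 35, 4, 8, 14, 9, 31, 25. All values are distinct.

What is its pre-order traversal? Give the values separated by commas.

25, 35, 6, 34, 33, 31, 9, 8, 4, 14

The last element of post-order is the root; it splits in-order into left and right subtrees.
Root 25: left subtree has 4 nodes {35, 34, 6, 33}, right has 5 {31, 4, 8, 9, 14}.
  Root 35: left subtree has 0 nodes { }, right has 3 {34, 6, 33}.
    Root 6: left subtree has 1 node {34}, right has 1 {33}.
  Root 31: left subtree has 0 nodes { }, right has 4 {4, 8, 9, 14}.
    Root 9: left subtree has 2 nodes {4, 8}, right has 1 {14}.
      Root 8: left subtree has 1 node {4}, right has 0 { }.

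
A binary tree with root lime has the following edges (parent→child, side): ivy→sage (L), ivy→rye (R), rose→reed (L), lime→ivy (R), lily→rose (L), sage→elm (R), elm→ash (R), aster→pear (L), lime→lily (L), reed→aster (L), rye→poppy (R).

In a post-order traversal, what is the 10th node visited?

Post-order visits the left subtree, then the right subtree, then the node.
At lime: go left to lily.
  At lily: go left to rose.
    At rose: go left to reed.
      At reed: go left to aster.
        At aster: go left to pear.
          pear is a leaf — visit pear.
        At aster: no right child.
        Visit aster.
      At reed: no right child.
      Visit reed.
    At rose: no right child.
    Visit rose.
  At lily: no right child.
  Visit lily.
At lime: go right to ivy.
  At ivy: go left to sage.
    At sage: no left child.
    At sage: go right to elm.
      At elm: no left child.
      At elm: go right to ash.
        ash is a leaf — visit ash.
      Visit elm.
    Visit sage.
  At ivy: go right to rye.
    At rye: no left child.
    At rye: go right to poppy.
      poppy is a leaf — visit poppy.
    Visit rye.
  Visit ivy.
Visit lime.
Full post-order sequence: pear, aster, reed, rose, lily, ash, elm, sage, poppy, rye, ivy, lime.

rye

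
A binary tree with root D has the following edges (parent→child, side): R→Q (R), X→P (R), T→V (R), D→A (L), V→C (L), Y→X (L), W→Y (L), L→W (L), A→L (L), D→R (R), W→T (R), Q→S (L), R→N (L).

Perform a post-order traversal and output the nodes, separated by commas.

Post-order visits the left subtree, then the right subtree, then the node.
At D: go left to A.
  At A: go left to L.
    At L: go left to W.
      At W: go left to Y.
        At Y: go left to X.
          At X: no left child.
          At X: go right to P.
            P is a leaf — visit P.
          Visit X.
        At Y: no right child.
        Visit Y.
      At W: go right to T.
        At T: no left child.
        At T: go right to V.
          At V: go left to C.
            C is a leaf — visit C.
          At V: no right child.
          Visit V.
        Visit T.
      Visit W.
    At L: no right child.
    Visit L.
  At A: no right child.
  Visit A.
At D: go right to R.
  At R: go left to N.
    N is a leaf — visit N.
  At R: go right to Q.
    At Q: go left to S.
      S is a leaf — visit S.
    At Q: no right child.
    Visit Q.
  Visit R.
Visit D.

P, X, Y, C, V, T, W, L, A, N, S, Q, R, D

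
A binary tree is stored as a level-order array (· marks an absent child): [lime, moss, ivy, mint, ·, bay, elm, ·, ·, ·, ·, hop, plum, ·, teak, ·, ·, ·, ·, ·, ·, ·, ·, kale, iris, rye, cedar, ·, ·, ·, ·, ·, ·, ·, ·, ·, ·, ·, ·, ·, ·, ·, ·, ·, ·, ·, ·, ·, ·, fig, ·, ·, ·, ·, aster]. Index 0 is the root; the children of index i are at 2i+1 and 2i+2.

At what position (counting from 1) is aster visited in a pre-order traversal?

13

Pre-order visits the node, then its left subtree, then its right subtree.
Visit lime.
At lime: go left to moss.
  Visit moss.
  At moss: go left to mint.
    mint is a leaf — visit mint.
  At moss: no right child.
At lime: go right to ivy.
  Visit ivy.
  At ivy: go left to bay.
    Visit bay.
    At bay: go left to hop.
      Visit hop.
      At hop: go left to kale.
        kale is a leaf — visit kale.
      At hop: go right to iris.
        Visit iris.
        At iris: go left to fig.
          fig is a leaf — visit fig.
        At iris: no right child.
    At bay: go right to plum.
      Visit plum.
      At plum: go left to rye.
        rye is a leaf — visit rye.
      At plum: go right to cedar.
        Visit cedar.
        At cedar: no left child.
        At cedar: go right to aster.
          aster is a leaf — visit aster.
  At ivy: go right to elm.
    Visit elm.
    At elm: no left child.
    At elm: go right to teak.
      teak is a leaf — visit teak.
Full pre-order sequence: lime, moss, mint, ivy, bay, hop, kale, iris, fig, plum, rye, cedar, aster, elm, teak.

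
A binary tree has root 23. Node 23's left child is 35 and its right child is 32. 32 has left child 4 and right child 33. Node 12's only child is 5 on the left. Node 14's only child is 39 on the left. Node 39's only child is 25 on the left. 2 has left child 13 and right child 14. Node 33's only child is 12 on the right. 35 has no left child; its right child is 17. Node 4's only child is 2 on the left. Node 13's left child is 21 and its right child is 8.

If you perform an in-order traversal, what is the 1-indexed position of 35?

1

In-order visits the left subtree, then the node, then the right subtree.
At 23: go left to 35.
  At 35: no left child.
  Visit 35.
  At 35: go right to 17.
    17 is a leaf — visit 17.
Visit 23.
At 23: go right to 32.
  At 32: go left to 4.
    At 4: go left to 2.
      At 2: go left to 13.
        At 13: go left to 21.
          21 is a leaf — visit 21.
        Visit 13.
        At 13: go right to 8.
          8 is a leaf — visit 8.
      Visit 2.
      At 2: go right to 14.
        At 14: go left to 39.
          At 39: go left to 25.
            25 is a leaf — visit 25.
          Visit 39.
          At 39: no right child.
        Visit 14.
        At 14: no right child.
    Visit 4.
    At 4: no right child.
  Visit 32.
  At 32: go right to 33.
    At 33: no left child.
    Visit 33.
    At 33: go right to 12.
      At 12: go left to 5.
        5 is a leaf — visit 5.
      Visit 12.
      At 12: no right child.
Full in-order sequence: 35, 17, 23, 21, 13, 8, 2, 25, 39, 14, 4, 32, 33, 5, 12.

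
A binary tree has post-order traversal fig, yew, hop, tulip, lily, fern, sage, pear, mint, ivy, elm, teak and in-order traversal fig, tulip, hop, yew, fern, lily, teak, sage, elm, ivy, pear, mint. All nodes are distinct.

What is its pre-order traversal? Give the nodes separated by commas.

The last element of post-order is the root; it splits in-order into left and right subtrees.
Root teak: left subtree has 6 nodes {fig, tulip, hop, yew, fern, lily}, right has 5 {sage, elm, ivy, pear, mint}.
  Root fern: left subtree has 4 nodes {fig, tulip, hop, yew}, right has 1 {lily}.
    Root tulip: left subtree has 1 node {fig}, right has 2 {hop, yew}.
      Root hop: left subtree has 0 nodes { }, right has 1 {yew}.
  Root elm: left subtree has 1 node {sage}, right has 3 {ivy, pear, mint}.
    Root ivy: left subtree has 0 nodes { }, right has 2 {pear, mint}.
      Root mint: left subtree has 1 node {pear}, right has 0 { }.

teak, fern, tulip, fig, hop, yew, lily, elm, sage, ivy, mint, pear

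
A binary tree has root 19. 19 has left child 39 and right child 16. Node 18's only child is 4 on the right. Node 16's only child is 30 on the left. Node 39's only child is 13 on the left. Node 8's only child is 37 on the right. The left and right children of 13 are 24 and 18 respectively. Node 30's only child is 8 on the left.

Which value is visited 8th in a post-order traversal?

Post-order visits the left subtree, then the right subtree, then the node.
At 19: go left to 39.
  At 39: go left to 13.
    At 13: go left to 24.
      24 is a leaf — visit 24.
    At 13: go right to 18.
      At 18: no left child.
      At 18: go right to 4.
        4 is a leaf — visit 4.
      Visit 18.
    Visit 13.
  At 39: no right child.
  Visit 39.
At 19: go right to 16.
  At 16: go left to 30.
    At 30: go left to 8.
      At 8: no left child.
      At 8: go right to 37.
        37 is a leaf — visit 37.
      Visit 8.
    At 30: no right child.
    Visit 30.
  At 16: no right child.
  Visit 16.
Visit 19.
Full post-order sequence: 24, 4, 18, 13, 39, 37, 8, 30, 16, 19.

30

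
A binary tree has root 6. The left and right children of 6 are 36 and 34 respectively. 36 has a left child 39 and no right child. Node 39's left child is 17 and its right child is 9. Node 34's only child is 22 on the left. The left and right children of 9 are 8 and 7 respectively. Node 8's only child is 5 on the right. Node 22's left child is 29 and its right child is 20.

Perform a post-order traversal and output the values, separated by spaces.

17 5 8 7 9 39 36 29 20 22 34 6

Post-order visits the left subtree, then the right subtree, then the node.
At 6: go left to 36.
  At 36: go left to 39.
    At 39: go left to 17.
      17 is a leaf — visit 17.
    At 39: go right to 9.
      At 9: go left to 8.
        At 8: no left child.
        At 8: go right to 5.
          5 is a leaf — visit 5.
        Visit 8.
      At 9: go right to 7.
        7 is a leaf — visit 7.
      Visit 9.
    Visit 39.
  At 36: no right child.
  Visit 36.
At 6: go right to 34.
  At 34: go left to 22.
    At 22: go left to 29.
      29 is a leaf — visit 29.
    At 22: go right to 20.
      20 is a leaf — visit 20.
    Visit 22.
  At 34: no right child.
  Visit 34.
Visit 6.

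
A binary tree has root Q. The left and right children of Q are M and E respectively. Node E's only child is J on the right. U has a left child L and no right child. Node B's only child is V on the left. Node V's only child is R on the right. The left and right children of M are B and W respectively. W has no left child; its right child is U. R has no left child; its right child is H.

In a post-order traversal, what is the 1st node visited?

H

Post-order visits the left subtree, then the right subtree, then the node.
At Q: go left to M.
  At M: go left to B.
    At B: go left to V.
      At V: no left child.
      At V: go right to R.
        At R: no left child.
        At R: go right to H.
          H is a leaf — visit H.
        Visit R.
      Visit V.
    At B: no right child.
    Visit B.
  At M: go right to W.
    At W: no left child.
    At W: go right to U.
      At U: go left to L.
        L is a leaf — visit L.
      At U: no right child.
      Visit U.
    Visit W.
  Visit M.
At Q: go right to E.
  At E: no left child.
  At E: go right to J.
    J is a leaf — visit J.
  Visit E.
Visit Q.
Full post-order sequence: H, R, V, B, L, U, W, M, J, E, Q.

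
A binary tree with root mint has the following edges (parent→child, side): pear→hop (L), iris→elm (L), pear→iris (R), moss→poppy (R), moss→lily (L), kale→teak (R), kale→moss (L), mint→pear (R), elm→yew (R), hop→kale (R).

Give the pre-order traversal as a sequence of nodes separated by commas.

Pre-order visits the node, then its left subtree, then its right subtree.
Visit mint.
At mint: no left child.
At mint: go right to pear.
  Visit pear.
  At pear: go left to hop.
    Visit hop.
    At hop: no left child.
    At hop: go right to kale.
      Visit kale.
      At kale: go left to moss.
        Visit moss.
        At moss: go left to lily.
          lily is a leaf — visit lily.
        At moss: go right to poppy.
          poppy is a leaf — visit poppy.
      At kale: go right to teak.
        teak is a leaf — visit teak.
  At pear: go right to iris.
    Visit iris.
    At iris: go left to elm.
      Visit elm.
      At elm: no left child.
      At elm: go right to yew.
        yew is a leaf — visit yew.
    At iris: no right child.

mint, pear, hop, kale, moss, lily, poppy, teak, iris, elm, yew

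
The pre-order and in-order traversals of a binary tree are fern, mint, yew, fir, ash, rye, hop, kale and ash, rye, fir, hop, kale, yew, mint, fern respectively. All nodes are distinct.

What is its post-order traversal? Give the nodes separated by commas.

The first element of pre-order is the root; it splits in-order into left and right subtrees.
Root fern: left subtree has 7 nodes {ash, rye, fir, hop, kale, yew, mint}, right has 0 { }.
  Root mint: left subtree has 6 nodes {ash, rye, fir, hop, kale, yew}, right has 0 { }.
    Root yew: left subtree has 5 nodes {ash, rye, fir, hop, kale}, right has 0 { }.
      Root fir: left subtree has 2 nodes {ash, rye}, right has 2 {hop, kale}.
        Root ash: left subtree has 0 nodes { }, right has 1 {rye}.
        Root hop: left subtree has 0 nodes { }, right has 1 {kale}.

rye, ash, kale, hop, fir, yew, mint, fern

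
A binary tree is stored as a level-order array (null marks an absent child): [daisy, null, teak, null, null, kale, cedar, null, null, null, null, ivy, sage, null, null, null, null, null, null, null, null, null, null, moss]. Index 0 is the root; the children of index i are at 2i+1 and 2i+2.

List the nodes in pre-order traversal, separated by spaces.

daisy teak kale ivy moss sage cedar

Pre-order visits the node, then its left subtree, then its right subtree.
Visit daisy.
At daisy: no left child.
At daisy: go right to teak.
  Visit teak.
  At teak: go left to kale.
    Visit kale.
    At kale: go left to ivy.
      Visit ivy.
      At ivy: go left to moss.
        moss is a leaf — visit moss.
      At ivy: no right child.
    At kale: go right to sage.
      sage is a leaf — visit sage.
  At teak: go right to cedar.
    cedar is a leaf — visit cedar.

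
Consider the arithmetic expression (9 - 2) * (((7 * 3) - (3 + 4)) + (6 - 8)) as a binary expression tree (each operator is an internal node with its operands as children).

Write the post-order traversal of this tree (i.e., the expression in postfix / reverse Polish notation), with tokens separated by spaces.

9 2 - 7 3 * 3 4 + - 6 8 - + *

Post-order on an expression tree gives postfix notation: for each operator, emit left operand, right operand, then the operator.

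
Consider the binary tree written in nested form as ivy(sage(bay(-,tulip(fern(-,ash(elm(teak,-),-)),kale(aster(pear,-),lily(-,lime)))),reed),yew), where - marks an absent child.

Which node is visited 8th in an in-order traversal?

aster

In-order visits the left subtree, then the node, then the right subtree.
At ivy: go left to sage.
  At sage: go left to bay.
    At bay: no left child.
    Visit bay.
    At bay: go right to tulip.
      At tulip: go left to fern.
        At fern: no left child.
        Visit fern.
        At fern: go right to ash.
          At ash: go left to elm.
            At elm: go left to teak.
              teak is a leaf — visit teak.
            Visit elm.
            At elm: no right child.
          Visit ash.
          At ash: no right child.
      Visit tulip.
      At tulip: go right to kale.
        At kale: go left to aster.
          At aster: go left to pear.
            pear is a leaf — visit pear.
          Visit aster.
          At aster: no right child.
        Visit kale.
        At kale: go right to lily.
          At lily: no left child.
          Visit lily.
          At lily: go right to lime.
            lime is a leaf — visit lime.
  Visit sage.
  At sage: go right to reed.
    reed is a leaf — visit reed.
Visit ivy.
At ivy: go right to yew.
  yew is a leaf — visit yew.
Full in-order sequence: bay, fern, teak, elm, ash, tulip, pear, aster, kale, lily, lime, sage, reed, ivy, yew.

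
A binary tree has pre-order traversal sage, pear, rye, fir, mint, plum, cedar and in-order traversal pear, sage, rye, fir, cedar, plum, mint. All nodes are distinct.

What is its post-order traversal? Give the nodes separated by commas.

The first element of pre-order is the root; it splits in-order into left and right subtrees.
Root sage: left subtree has 1 node {pear}, right has 5 {rye, fir, cedar, plum, mint}.
  Root rye: left subtree has 0 nodes { }, right has 4 {fir, cedar, plum, mint}.
    Root fir: left subtree has 0 nodes { }, right has 3 {cedar, plum, mint}.
      Root mint: left subtree has 2 nodes {cedar, plum}, right has 0 { }.
        Root plum: left subtree has 1 node {cedar}, right has 0 { }.

pear, cedar, plum, mint, fir, rye, sage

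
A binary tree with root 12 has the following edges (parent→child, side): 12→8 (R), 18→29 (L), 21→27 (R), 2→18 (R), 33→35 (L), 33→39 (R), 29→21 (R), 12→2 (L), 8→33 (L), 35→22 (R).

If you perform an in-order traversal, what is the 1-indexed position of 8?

11

In-order visits the left subtree, then the node, then the right subtree.
At 12: go left to 2.
  At 2: no left child.
  Visit 2.
  At 2: go right to 18.
    At 18: go left to 29.
      At 29: no left child.
      Visit 29.
      At 29: go right to 21.
        At 21: no left child.
        Visit 21.
        At 21: go right to 27.
          27 is a leaf — visit 27.
    Visit 18.
    At 18: no right child.
Visit 12.
At 12: go right to 8.
  At 8: go left to 33.
    At 33: go left to 35.
      At 35: no left child.
      Visit 35.
      At 35: go right to 22.
        22 is a leaf — visit 22.
    Visit 33.
    At 33: go right to 39.
      39 is a leaf — visit 39.
  Visit 8.
  At 8: no right child.
Full in-order sequence: 2, 29, 21, 27, 18, 12, 35, 22, 33, 39, 8.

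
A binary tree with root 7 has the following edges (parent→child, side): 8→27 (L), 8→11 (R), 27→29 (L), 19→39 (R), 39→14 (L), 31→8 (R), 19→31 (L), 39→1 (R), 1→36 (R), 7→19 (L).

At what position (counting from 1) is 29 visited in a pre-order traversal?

Pre-order visits the node, then its left subtree, then its right subtree.
Visit 7.
At 7: go left to 19.
  Visit 19.
  At 19: go left to 31.
    Visit 31.
    At 31: no left child.
    At 31: go right to 8.
      Visit 8.
      At 8: go left to 27.
        Visit 27.
        At 27: go left to 29.
          29 is a leaf — visit 29.
        At 27: no right child.
      At 8: go right to 11.
        11 is a leaf — visit 11.
  At 19: go right to 39.
    Visit 39.
    At 39: go left to 14.
      14 is a leaf — visit 14.
    At 39: go right to 1.
      Visit 1.
      At 1: no left child.
      At 1: go right to 36.
        36 is a leaf — visit 36.
At 7: no right child.
Full pre-order sequence: 7, 19, 31, 8, 27, 29, 11, 39, 14, 1, 36.

6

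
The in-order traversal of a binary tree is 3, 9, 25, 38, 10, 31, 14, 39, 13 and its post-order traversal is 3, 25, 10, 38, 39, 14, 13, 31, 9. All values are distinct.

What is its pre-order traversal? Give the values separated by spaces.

9 3 31 38 25 10 13 14 39

The last element of post-order is the root; it splits in-order into left and right subtrees.
Root 9: left subtree has 1 node {3}, right has 7 {25, 38, 10, 31, 14, 39, 13}.
  Root 31: left subtree has 3 nodes {25, 38, 10}, right has 3 {14, 39, 13}.
    Root 38: left subtree has 1 node {25}, right has 1 {10}.
    Root 13: left subtree has 2 nodes {14, 39}, right has 0 { }.
      Root 14: left subtree has 0 nodes { }, right has 1 {39}.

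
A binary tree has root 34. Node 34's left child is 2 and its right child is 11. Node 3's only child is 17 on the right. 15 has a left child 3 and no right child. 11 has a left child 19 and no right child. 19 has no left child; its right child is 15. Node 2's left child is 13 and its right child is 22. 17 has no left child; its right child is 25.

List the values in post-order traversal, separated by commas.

13, 22, 2, 25, 17, 3, 15, 19, 11, 34

Post-order visits the left subtree, then the right subtree, then the node.
At 34: go left to 2.
  At 2: go left to 13.
    13 is a leaf — visit 13.
  At 2: go right to 22.
    22 is a leaf — visit 22.
  Visit 2.
At 34: go right to 11.
  At 11: go left to 19.
    At 19: no left child.
    At 19: go right to 15.
      At 15: go left to 3.
        At 3: no left child.
        At 3: go right to 17.
          At 17: no left child.
          At 17: go right to 25.
            25 is a leaf — visit 25.
          Visit 17.
        Visit 3.
      At 15: no right child.
      Visit 15.
    Visit 19.
  At 11: no right child.
  Visit 11.
Visit 34.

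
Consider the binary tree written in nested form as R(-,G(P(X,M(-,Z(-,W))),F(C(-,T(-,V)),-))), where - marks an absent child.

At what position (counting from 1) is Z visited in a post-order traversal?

3

Post-order visits the left subtree, then the right subtree, then the node.
At R: no left child.
At R: go right to G.
  At G: go left to P.
    At P: go left to X.
      X is a leaf — visit X.
    At P: go right to M.
      At M: no left child.
      At M: go right to Z.
        At Z: no left child.
        At Z: go right to W.
          W is a leaf — visit W.
        Visit Z.
      Visit M.
    Visit P.
  At G: go right to F.
    At F: go left to C.
      At C: no left child.
      At C: go right to T.
        At T: no left child.
        At T: go right to V.
          V is a leaf — visit V.
        Visit T.
      Visit C.
    At F: no right child.
    Visit F.
  Visit G.
Visit R.
Full post-order sequence: X, W, Z, M, P, V, T, C, F, G, R.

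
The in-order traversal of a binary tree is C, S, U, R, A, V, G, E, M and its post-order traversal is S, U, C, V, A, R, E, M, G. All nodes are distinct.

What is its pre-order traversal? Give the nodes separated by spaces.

G R C U S A V M E

The last element of post-order is the root; it splits in-order into left and right subtrees.
Root G: left subtree has 6 nodes {C, S, U, R, A, V}, right has 2 {E, M}.
  Root R: left subtree has 3 nodes {C, S, U}, right has 2 {A, V}.
    Root C: left subtree has 0 nodes { }, right has 2 {S, U}.
      Root U: left subtree has 1 node {S}, right has 0 { }.
    Root A: left subtree has 0 nodes { }, right has 1 {V}.
  Root M: left subtree has 1 node {E}, right has 0 { }.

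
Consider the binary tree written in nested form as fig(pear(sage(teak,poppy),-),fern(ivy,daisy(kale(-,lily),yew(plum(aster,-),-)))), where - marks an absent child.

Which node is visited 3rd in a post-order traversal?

Post-order visits the left subtree, then the right subtree, then the node.
At fig: go left to pear.
  At pear: go left to sage.
    At sage: go left to teak.
      teak is a leaf — visit teak.
    At sage: go right to poppy.
      poppy is a leaf — visit poppy.
    Visit sage.
  At pear: no right child.
  Visit pear.
At fig: go right to fern.
  At fern: go left to ivy.
    ivy is a leaf — visit ivy.
  At fern: go right to daisy.
    At daisy: go left to kale.
      At kale: no left child.
      At kale: go right to lily.
        lily is a leaf — visit lily.
      Visit kale.
    At daisy: go right to yew.
      At yew: go left to plum.
        At plum: go left to aster.
          aster is a leaf — visit aster.
        At plum: no right child.
        Visit plum.
      At yew: no right child.
      Visit yew.
    Visit daisy.
  Visit fern.
Visit fig.
Full post-order sequence: teak, poppy, sage, pear, ivy, lily, kale, aster, plum, yew, daisy, fern, fig.

sage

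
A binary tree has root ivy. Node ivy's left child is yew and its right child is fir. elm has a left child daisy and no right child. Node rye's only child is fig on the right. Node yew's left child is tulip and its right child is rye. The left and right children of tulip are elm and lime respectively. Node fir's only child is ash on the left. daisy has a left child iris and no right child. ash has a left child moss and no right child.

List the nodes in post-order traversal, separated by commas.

Post-order visits the left subtree, then the right subtree, then the node.
At ivy: go left to yew.
  At yew: go left to tulip.
    At tulip: go left to elm.
      At elm: go left to daisy.
        At daisy: go left to iris.
          iris is a leaf — visit iris.
        At daisy: no right child.
        Visit daisy.
      At elm: no right child.
      Visit elm.
    At tulip: go right to lime.
      lime is a leaf — visit lime.
    Visit tulip.
  At yew: go right to rye.
    At rye: no left child.
    At rye: go right to fig.
      fig is a leaf — visit fig.
    Visit rye.
  Visit yew.
At ivy: go right to fir.
  At fir: go left to ash.
    At ash: go left to moss.
      moss is a leaf — visit moss.
    At ash: no right child.
    Visit ash.
  At fir: no right child.
  Visit fir.
Visit ivy.

iris, daisy, elm, lime, tulip, fig, rye, yew, moss, ash, fir, ivy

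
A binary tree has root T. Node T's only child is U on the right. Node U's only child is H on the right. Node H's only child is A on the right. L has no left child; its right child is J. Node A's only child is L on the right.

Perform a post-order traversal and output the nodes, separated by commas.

J, L, A, H, U, T

Post-order visits the left subtree, then the right subtree, then the node.
At T: no left child.
At T: go right to U.
  At U: no left child.
  At U: go right to H.
    At H: no left child.
    At H: go right to A.
      At A: no left child.
      At A: go right to L.
        At L: no left child.
        At L: go right to J.
          J is a leaf — visit J.
        Visit L.
      Visit A.
    Visit H.
  Visit U.
Visit T.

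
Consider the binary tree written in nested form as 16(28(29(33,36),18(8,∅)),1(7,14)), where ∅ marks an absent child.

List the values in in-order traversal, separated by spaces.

33 29 36 28 8 18 16 7 1 14

In-order visits the left subtree, then the node, then the right subtree.
At 16: go left to 28.
  At 28: go left to 29.
    At 29: go left to 33.
      33 is a leaf — visit 33.
    Visit 29.
    At 29: go right to 36.
      36 is a leaf — visit 36.
  Visit 28.
  At 28: go right to 18.
    At 18: go left to 8.
      8 is a leaf — visit 8.
    Visit 18.
    At 18: no right child.
Visit 16.
At 16: go right to 1.
  At 1: go left to 7.
    7 is a leaf — visit 7.
  Visit 1.
  At 1: go right to 14.
    14 is a leaf — visit 14.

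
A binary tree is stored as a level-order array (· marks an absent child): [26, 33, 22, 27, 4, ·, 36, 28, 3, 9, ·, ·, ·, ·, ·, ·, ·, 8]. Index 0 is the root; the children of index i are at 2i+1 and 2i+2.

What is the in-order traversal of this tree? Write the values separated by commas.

In-order visits the left subtree, then the node, then the right subtree.
At 26: go left to 33.
  At 33: go left to 27.
    At 27: go left to 28.
      28 is a leaf — visit 28.
    Visit 27.
    At 27: go right to 3.
      At 3: go left to 8.
        8 is a leaf — visit 8.
      Visit 3.
      At 3: no right child.
  Visit 33.
  At 33: go right to 4.
    At 4: go left to 9.
      9 is a leaf — visit 9.
    Visit 4.
    At 4: no right child.
Visit 26.
At 26: go right to 22.
  At 22: no left child.
  Visit 22.
  At 22: go right to 36.
    36 is a leaf — visit 36.

28, 27, 8, 3, 33, 9, 4, 26, 22, 36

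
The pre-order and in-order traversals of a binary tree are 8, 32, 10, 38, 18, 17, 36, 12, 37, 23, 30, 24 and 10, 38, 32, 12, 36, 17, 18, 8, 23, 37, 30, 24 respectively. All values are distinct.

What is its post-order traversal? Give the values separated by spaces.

The first element of pre-order is the root; it splits in-order into left and right subtrees.
Root 8: left subtree has 7 nodes {10, 38, 32, 12, 36, 17, 18}, right has 4 {23, 37, 30, 24}.
  Root 32: left subtree has 2 nodes {10, 38}, right has 4 {12, 36, 17, 18}.
    Root 10: left subtree has 0 nodes { }, right has 1 {38}.
    Root 18: left subtree has 3 nodes {12, 36, 17}, right has 0 { }.
      Root 17: left subtree has 2 nodes {12, 36}, right has 0 { }.
        Root 36: left subtree has 1 node {12}, right has 0 { }.
  Root 37: left subtree has 1 node {23}, right has 2 {30, 24}.
    Root 30: left subtree has 0 nodes { }, right has 1 {24}.

38 10 12 36 17 18 32 23 24 30 37 8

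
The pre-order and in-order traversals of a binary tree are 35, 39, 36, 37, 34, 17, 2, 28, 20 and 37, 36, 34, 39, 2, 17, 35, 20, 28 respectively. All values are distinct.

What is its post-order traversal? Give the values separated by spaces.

37 34 36 2 17 39 20 28 35

The first element of pre-order is the root; it splits in-order into left and right subtrees.
Root 35: left subtree has 6 nodes {37, 36, 34, 39, 2, 17}, right has 2 {20, 28}.
  Root 39: left subtree has 3 nodes {37, 36, 34}, right has 2 {2, 17}.
    Root 36: left subtree has 1 node {37}, right has 1 {34}.
    Root 17: left subtree has 1 node {2}, right has 0 { }.
  Root 28: left subtree has 1 node {20}, right has 0 { }.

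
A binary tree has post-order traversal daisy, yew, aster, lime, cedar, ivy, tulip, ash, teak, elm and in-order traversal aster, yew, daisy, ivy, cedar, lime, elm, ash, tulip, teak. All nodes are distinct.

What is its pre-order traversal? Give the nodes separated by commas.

elm, ivy, aster, yew, daisy, cedar, lime, teak, ash, tulip

The last element of post-order is the root; it splits in-order into left and right subtrees.
Root elm: left subtree has 6 nodes {aster, yew, daisy, ivy, cedar, lime}, right has 3 {ash, tulip, teak}.
  Root ivy: left subtree has 3 nodes {aster, yew, daisy}, right has 2 {cedar, lime}.
    Root aster: left subtree has 0 nodes { }, right has 2 {yew, daisy}.
      Root yew: left subtree has 0 nodes { }, right has 1 {daisy}.
    Root cedar: left subtree has 0 nodes { }, right has 1 {lime}.
  Root teak: left subtree has 2 nodes {ash, tulip}, right has 0 { }.
    Root ash: left subtree has 0 nodes { }, right has 1 {tulip}.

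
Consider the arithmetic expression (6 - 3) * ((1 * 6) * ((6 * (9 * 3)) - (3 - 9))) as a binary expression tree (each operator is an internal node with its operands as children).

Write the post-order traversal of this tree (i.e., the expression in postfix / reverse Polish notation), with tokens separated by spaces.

Post-order on an expression tree gives postfix notation: for each operator, emit left operand, right operand, then the operator.

6 3 - 1 6 * 6 9 3 * * 3 9 - - * *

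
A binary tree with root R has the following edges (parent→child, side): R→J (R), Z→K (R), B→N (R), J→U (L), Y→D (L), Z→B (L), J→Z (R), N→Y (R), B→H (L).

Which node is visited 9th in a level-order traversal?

Level-order visits nodes level by level from the root, left to right within each level.
Level 0: R
Level 1: J
Level 2: U, Z
Level 3: B, K
Level 4: H, N
Level 5: Y
Level 6: D
Full level-order sequence: R, J, U, Z, B, K, H, N, Y, D.

Y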